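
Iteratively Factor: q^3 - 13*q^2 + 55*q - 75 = (q - 5)*(q^2 - 8*q + 15) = (q - 5)^2*(q - 3)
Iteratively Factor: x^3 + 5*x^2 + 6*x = (x + 3)*(x^2 + 2*x) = (x + 2)*(x + 3)*(x)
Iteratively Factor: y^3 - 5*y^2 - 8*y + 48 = (y + 3)*(y^2 - 8*y + 16) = (y - 4)*(y + 3)*(y - 4)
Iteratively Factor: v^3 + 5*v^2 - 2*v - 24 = (v + 3)*(v^2 + 2*v - 8) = (v - 2)*(v + 3)*(v + 4)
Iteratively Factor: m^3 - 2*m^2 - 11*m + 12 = (m - 4)*(m^2 + 2*m - 3) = (m - 4)*(m + 3)*(m - 1)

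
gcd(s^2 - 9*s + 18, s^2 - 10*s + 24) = s - 6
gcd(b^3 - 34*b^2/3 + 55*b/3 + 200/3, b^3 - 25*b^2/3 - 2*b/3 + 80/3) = b^2 - 19*b/3 - 40/3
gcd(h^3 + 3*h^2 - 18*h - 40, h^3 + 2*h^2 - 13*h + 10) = h + 5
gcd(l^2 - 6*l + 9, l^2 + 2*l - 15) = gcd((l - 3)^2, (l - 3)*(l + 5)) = l - 3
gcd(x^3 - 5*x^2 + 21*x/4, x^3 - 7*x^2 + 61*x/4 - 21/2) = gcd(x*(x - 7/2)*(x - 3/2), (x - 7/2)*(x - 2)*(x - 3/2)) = x^2 - 5*x + 21/4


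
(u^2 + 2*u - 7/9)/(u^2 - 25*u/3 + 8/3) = (u + 7/3)/(u - 8)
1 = 1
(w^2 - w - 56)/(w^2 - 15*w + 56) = (w + 7)/(w - 7)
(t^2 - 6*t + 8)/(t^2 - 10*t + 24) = (t - 2)/(t - 6)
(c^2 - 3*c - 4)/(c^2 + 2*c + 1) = (c - 4)/(c + 1)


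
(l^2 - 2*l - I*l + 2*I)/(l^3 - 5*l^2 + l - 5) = (l - 2)/(l^2 + l*(-5 + I) - 5*I)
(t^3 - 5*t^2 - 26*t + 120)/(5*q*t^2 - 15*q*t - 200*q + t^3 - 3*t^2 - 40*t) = (t^2 - 10*t + 24)/(5*q*t - 40*q + t^2 - 8*t)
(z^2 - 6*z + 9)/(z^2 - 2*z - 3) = (z - 3)/(z + 1)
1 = 1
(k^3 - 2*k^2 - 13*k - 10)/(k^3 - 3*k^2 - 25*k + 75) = (k^2 + 3*k + 2)/(k^2 + 2*k - 15)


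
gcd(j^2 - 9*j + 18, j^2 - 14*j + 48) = j - 6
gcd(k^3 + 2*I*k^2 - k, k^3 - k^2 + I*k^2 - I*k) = k^2 + I*k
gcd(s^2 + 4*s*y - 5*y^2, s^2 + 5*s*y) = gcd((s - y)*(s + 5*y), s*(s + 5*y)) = s + 5*y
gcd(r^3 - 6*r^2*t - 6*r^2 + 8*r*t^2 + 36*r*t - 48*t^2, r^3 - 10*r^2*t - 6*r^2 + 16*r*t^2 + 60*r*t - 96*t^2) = r^2 - 2*r*t - 6*r + 12*t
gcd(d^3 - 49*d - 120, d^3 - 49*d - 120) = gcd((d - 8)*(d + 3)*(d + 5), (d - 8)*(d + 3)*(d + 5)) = d^3 - 49*d - 120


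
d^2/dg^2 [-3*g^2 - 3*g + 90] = -6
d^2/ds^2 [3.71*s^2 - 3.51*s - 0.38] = 7.42000000000000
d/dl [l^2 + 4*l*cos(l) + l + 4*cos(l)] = -4*l*sin(l) + 2*l + 4*sqrt(2)*cos(l + pi/4) + 1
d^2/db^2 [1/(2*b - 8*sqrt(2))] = (b - 4*sqrt(2))^(-3)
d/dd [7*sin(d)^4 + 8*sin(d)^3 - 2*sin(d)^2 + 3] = 4*(7*sin(d)^2 + 6*sin(d) - 1)*sin(d)*cos(d)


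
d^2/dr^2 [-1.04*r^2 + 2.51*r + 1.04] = -2.08000000000000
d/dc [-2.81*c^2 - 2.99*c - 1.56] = -5.62*c - 2.99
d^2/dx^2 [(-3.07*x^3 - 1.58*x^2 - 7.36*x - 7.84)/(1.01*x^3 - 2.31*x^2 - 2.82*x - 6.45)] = (-1.4210854715202e-14*x^7 - 17.54875*x^6 - 97.51146*x^5 - 259.936428*x^4 + 91.3304939999998*x^3 - 886.185576*x^2 - 721.226178*x + 245.208708)/(1.030301*x^9 - 7.069293*x^8 + 7.538337*x^7 + 7.41072599999999*x^6 + 69.243336*x^5 - 48.138327*x^4 - 148.469733*x^3 - 442.184265*x^2 - 351.95715*x - 268.336125)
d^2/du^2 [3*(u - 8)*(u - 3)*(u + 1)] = 18*u - 60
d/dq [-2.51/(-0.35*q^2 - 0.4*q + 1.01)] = (-1.757*q - 1.004)/(0.35*q^2 + 0.4*q - 1.01)^2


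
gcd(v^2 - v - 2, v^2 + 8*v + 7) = v + 1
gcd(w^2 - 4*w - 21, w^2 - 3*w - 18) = w + 3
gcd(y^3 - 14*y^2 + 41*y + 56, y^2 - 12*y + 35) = y - 7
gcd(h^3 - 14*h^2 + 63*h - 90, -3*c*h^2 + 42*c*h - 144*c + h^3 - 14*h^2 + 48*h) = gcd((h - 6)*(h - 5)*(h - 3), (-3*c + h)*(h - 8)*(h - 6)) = h - 6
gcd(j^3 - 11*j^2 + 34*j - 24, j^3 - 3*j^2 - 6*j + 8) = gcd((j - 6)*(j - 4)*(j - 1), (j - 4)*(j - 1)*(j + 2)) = j^2 - 5*j + 4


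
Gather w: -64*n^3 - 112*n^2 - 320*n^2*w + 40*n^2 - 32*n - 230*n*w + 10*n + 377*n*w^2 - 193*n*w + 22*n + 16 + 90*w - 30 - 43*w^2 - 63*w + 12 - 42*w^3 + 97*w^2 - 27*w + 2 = -64*n^3 - 72*n^2 - 42*w^3 + w^2*(377*n + 54) + w*(-320*n^2 - 423*n)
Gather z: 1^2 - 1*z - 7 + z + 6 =0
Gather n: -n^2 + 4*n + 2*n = -n^2 + 6*n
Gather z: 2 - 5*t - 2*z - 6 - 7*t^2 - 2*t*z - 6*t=-7*t^2 - 11*t + z*(-2*t - 2) - 4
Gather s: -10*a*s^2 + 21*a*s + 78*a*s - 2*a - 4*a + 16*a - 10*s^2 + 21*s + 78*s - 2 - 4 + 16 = 10*a + s^2*(-10*a - 10) + s*(99*a + 99) + 10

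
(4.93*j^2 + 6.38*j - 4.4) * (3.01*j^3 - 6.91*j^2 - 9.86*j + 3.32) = 14.8393*j^5 - 14.8625*j^4 - 105.9396*j^3 - 16.1352*j^2 + 64.5656*j - 14.608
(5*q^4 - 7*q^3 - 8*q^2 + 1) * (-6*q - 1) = -30*q^5 + 37*q^4 + 55*q^3 + 8*q^2 - 6*q - 1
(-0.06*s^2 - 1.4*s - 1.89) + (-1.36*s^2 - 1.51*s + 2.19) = -1.42*s^2 - 2.91*s + 0.3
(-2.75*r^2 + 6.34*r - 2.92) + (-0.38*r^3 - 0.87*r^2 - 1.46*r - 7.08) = -0.38*r^3 - 3.62*r^2 + 4.88*r - 10.0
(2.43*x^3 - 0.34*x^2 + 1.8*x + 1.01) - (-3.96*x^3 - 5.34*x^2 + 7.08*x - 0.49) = 6.39*x^3 + 5.0*x^2 - 5.28*x + 1.5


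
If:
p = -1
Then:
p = -1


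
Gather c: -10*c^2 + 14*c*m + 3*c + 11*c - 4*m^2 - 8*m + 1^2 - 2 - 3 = -10*c^2 + c*(14*m + 14) - 4*m^2 - 8*m - 4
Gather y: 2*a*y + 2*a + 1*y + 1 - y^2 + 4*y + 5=2*a - y^2 + y*(2*a + 5) + 6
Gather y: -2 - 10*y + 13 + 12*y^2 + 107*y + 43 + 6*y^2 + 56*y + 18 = 18*y^2 + 153*y + 72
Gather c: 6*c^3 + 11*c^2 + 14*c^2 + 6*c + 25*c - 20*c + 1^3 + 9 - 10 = 6*c^3 + 25*c^2 + 11*c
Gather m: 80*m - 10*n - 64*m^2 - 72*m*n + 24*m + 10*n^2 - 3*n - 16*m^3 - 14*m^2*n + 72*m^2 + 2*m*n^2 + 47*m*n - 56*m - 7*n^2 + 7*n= -16*m^3 + m^2*(8 - 14*n) + m*(2*n^2 - 25*n + 48) + 3*n^2 - 6*n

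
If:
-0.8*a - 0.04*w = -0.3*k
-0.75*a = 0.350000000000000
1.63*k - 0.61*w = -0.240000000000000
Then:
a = -0.47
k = -1.85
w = -4.55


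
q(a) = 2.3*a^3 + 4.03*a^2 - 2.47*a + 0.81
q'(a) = 6.9*a^2 + 8.06*a - 2.47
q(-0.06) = 0.97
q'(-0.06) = -2.93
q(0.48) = 0.81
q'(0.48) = 2.99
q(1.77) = 21.82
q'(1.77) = 33.41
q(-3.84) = -60.51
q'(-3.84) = 68.32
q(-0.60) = 3.25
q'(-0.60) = -4.82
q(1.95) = 28.37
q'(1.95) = 39.48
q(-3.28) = -28.89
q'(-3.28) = 45.33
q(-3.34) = -31.68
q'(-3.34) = 47.58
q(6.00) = 627.87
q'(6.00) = 294.29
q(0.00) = 0.81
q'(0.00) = -2.47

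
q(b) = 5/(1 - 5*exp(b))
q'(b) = 25*exp(b)/(1 - 5*exp(b))^2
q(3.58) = -0.03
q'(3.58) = 0.03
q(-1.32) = -14.90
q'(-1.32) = 59.27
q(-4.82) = 5.21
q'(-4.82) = 0.22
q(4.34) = -0.01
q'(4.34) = 0.01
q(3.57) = -0.03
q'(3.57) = 0.03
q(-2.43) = 8.93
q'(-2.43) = 7.02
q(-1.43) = -25.44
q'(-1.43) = 154.87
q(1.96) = -0.14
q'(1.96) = 0.15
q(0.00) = -1.25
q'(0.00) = 1.56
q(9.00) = 0.00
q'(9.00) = 0.00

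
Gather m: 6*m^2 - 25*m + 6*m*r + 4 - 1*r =6*m^2 + m*(6*r - 25) - r + 4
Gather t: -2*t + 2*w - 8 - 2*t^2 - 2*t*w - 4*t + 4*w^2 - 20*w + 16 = -2*t^2 + t*(-2*w - 6) + 4*w^2 - 18*w + 8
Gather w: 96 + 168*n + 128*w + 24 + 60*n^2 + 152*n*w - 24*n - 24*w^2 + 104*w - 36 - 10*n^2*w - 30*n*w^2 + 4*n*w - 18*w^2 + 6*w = 60*n^2 + 144*n + w^2*(-30*n - 42) + w*(-10*n^2 + 156*n + 238) + 84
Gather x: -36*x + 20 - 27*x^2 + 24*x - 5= -27*x^2 - 12*x + 15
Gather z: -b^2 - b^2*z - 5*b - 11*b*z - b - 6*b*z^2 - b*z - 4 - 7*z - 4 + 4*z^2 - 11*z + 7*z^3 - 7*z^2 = -b^2 - 6*b + 7*z^3 + z^2*(-6*b - 3) + z*(-b^2 - 12*b - 18) - 8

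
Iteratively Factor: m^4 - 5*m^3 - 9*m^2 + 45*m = (m + 3)*(m^3 - 8*m^2 + 15*m) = (m - 3)*(m + 3)*(m^2 - 5*m) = (m - 5)*(m - 3)*(m + 3)*(m)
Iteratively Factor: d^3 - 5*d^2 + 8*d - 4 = (d - 1)*(d^2 - 4*d + 4) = (d - 2)*(d - 1)*(d - 2)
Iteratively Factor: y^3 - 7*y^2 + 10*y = (y - 2)*(y^2 - 5*y) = y*(y - 2)*(y - 5)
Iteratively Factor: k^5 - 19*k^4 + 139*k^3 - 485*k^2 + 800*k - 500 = (k - 2)*(k^4 - 17*k^3 + 105*k^2 - 275*k + 250) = (k - 5)*(k - 2)*(k^3 - 12*k^2 + 45*k - 50) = (k - 5)^2*(k - 2)*(k^2 - 7*k + 10) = (k - 5)^3*(k - 2)*(k - 2)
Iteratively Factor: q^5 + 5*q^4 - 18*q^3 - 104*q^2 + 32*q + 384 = (q + 4)*(q^4 + q^3 - 22*q^2 - 16*q + 96) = (q + 3)*(q + 4)*(q^3 - 2*q^2 - 16*q + 32) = (q - 2)*(q + 3)*(q + 4)*(q^2 - 16) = (q - 4)*(q - 2)*(q + 3)*(q + 4)*(q + 4)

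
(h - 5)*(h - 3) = h^2 - 8*h + 15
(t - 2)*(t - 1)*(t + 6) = t^3 + 3*t^2 - 16*t + 12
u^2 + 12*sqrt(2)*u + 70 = (u + 5*sqrt(2))*(u + 7*sqrt(2))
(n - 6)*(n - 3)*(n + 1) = n^3 - 8*n^2 + 9*n + 18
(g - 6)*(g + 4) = g^2 - 2*g - 24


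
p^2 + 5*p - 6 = (p - 1)*(p + 6)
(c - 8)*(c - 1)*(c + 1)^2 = c^4 - 7*c^3 - 9*c^2 + 7*c + 8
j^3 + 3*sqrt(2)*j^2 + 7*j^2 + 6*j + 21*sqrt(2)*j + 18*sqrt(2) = (j + 1)*(j + 6)*(j + 3*sqrt(2))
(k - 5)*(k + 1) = k^2 - 4*k - 5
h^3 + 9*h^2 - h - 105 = (h - 3)*(h + 5)*(h + 7)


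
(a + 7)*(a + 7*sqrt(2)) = a^2 + 7*a + 7*sqrt(2)*a + 49*sqrt(2)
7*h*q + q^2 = q*(7*h + q)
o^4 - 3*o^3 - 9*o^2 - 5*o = o*(o - 5)*(o + 1)^2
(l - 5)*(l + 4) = l^2 - l - 20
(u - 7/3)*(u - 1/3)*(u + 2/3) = u^3 - 2*u^2 - u + 14/27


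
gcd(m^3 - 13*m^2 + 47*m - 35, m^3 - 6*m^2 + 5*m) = m^2 - 6*m + 5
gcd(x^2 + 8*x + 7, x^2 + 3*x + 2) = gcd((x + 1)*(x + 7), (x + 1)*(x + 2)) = x + 1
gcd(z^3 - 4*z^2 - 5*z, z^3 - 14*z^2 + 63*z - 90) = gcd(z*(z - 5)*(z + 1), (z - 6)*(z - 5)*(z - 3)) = z - 5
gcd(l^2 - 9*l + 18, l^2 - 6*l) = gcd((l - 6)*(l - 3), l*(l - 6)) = l - 6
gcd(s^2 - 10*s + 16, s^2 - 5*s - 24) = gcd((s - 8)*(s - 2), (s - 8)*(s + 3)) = s - 8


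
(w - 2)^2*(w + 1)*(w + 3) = w^4 - 9*w^2 + 4*w + 12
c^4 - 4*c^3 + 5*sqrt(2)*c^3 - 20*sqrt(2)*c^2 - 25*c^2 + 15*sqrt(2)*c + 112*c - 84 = (c - 3)*(c - 1)*(c - 2*sqrt(2))*(c + 7*sqrt(2))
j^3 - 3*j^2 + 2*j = j*(j - 2)*(j - 1)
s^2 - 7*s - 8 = (s - 8)*(s + 1)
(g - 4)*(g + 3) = g^2 - g - 12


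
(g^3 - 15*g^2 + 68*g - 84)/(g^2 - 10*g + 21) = (g^2 - 8*g + 12)/(g - 3)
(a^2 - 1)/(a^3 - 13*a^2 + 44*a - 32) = (a + 1)/(a^2 - 12*a + 32)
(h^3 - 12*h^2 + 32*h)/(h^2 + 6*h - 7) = h*(h^2 - 12*h + 32)/(h^2 + 6*h - 7)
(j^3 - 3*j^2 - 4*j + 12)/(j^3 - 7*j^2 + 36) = (j - 2)/(j - 6)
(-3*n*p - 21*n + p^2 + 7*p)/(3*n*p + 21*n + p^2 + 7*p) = (-3*n + p)/(3*n + p)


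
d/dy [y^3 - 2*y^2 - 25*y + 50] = 3*y^2 - 4*y - 25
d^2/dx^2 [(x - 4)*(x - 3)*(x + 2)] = 6*x - 10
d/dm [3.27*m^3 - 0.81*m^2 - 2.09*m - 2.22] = 9.81*m^2 - 1.62*m - 2.09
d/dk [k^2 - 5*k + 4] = 2*k - 5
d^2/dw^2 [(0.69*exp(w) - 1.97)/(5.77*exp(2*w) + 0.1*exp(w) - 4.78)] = (22.972101*exp(4*w) - 262.746182*exp(3*w) + 110.773614*exp(2*w) - 217.025008*exp(w) + 14.823736)*exp(w)/(192.100033*exp(6*w) + 9.98787*exp(5*w) - 477.247086*exp(4*w) - 16.54736*exp(3*w) + 395.362404*exp(2*w) + 6.85452*exp(w) - 109.215352)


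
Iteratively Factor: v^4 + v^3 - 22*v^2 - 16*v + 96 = (v - 2)*(v^3 + 3*v^2 - 16*v - 48) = (v - 4)*(v - 2)*(v^2 + 7*v + 12) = (v - 4)*(v - 2)*(v + 4)*(v + 3)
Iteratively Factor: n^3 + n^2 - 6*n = (n - 2)*(n^2 + 3*n) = (n - 2)*(n + 3)*(n)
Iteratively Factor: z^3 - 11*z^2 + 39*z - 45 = (z - 5)*(z^2 - 6*z + 9) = (z - 5)*(z - 3)*(z - 3)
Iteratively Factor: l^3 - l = (l + 1)*(l^2 - l) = (l - 1)*(l + 1)*(l)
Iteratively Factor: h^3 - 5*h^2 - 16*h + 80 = (h - 5)*(h^2 - 16) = (h - 5)*(h + 4)*(h - 4)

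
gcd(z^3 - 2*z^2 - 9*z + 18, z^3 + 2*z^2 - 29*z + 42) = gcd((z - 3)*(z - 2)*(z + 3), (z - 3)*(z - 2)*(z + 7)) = z^2 - 5*z + 6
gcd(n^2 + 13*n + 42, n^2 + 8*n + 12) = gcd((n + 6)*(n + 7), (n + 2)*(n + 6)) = n + 6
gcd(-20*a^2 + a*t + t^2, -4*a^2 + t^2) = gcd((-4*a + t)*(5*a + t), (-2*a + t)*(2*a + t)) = 1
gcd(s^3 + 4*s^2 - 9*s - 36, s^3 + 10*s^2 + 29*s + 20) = s + 4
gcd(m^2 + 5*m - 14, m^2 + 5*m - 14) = m^2 + 5*m - 14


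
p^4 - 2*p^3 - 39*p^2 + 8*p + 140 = (p - 7)*(p - 2)*(p + 2)*(p + 5)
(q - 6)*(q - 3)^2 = q^3 - 12*q^2 + 45*q - 54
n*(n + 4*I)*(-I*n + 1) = -I*n^3 + 5*n^2 + 4*I*n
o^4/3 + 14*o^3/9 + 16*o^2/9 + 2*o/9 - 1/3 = (o/3 + 1)*(o - 1/3)*(o + 1)^2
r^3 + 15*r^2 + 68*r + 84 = (r + 2)*(r + 6)*(r + 7)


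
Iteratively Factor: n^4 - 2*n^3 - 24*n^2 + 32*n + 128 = (n - 4)*(n^3 + 2*n^2 - 16*n - 32) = (n - 4)*(n + 4)*(n^2 - 2*n - 8) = (n - 4)^2*(n + 4)*(n + 2)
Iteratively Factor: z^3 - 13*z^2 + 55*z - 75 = (z - 3)*(z^2 - 10*z + 25) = (z - 5)*(z - 3)*(z - 5)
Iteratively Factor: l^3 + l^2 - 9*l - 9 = (l + 1)*(l^2 - 9) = (l - 3)*(l + 1)*(l + 3)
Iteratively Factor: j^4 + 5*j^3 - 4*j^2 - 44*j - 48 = (j + 2)*(j^3 + 3*j^2 - 10*j - 24) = (j + 2)^2*(j^2 + j - 12) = (j + 2)^2*(j + 4)*(j - 3)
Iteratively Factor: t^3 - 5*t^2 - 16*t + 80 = (t - 4)*(t^2 - t - 20) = (t - 4)*(t + 4)*(t - 5)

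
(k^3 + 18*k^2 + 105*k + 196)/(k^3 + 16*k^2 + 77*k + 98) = (k + 4)/(k + 2)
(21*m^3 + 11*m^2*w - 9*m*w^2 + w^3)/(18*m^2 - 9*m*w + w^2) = (-7*m^2 - 6*m*w + w^2)/(-6*m + w)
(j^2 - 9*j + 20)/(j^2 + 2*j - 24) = (j - 5)/(j + 6)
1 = 1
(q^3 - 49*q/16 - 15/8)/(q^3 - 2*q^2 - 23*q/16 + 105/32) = 2*(4*q^2 - 5*q - 6)/(8*q^2 - 26*q + 21)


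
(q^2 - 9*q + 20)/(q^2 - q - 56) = (-q^2 + 9*q - 20)/(-q^2 + q + 56)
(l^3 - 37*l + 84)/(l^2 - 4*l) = l + 4 - 21/l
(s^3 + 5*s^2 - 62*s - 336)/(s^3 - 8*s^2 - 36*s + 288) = (s + 7)/(s - 6)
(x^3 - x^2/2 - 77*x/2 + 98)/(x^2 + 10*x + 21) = (x^2 - 15*x/2 + 14)/(x + 3)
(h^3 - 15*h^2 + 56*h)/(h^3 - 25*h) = (h^2 - 15*h + 56)/(h^2 - 25)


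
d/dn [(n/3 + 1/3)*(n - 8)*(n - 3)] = n^2 - 20*n/3 + 13/3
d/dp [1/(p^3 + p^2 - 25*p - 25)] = (-3*p^2 - 2*p + 25)/(p^3 + p^2 - 25*p - 25)^2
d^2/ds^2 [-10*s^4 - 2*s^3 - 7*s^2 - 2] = -120*s^2 - 12*s - 14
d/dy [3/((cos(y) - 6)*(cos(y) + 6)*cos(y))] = 9*(1 - 12/cos(y)^2)*sin(y)/((cos(y) - 6)^2*(cos(y) + 6)^2)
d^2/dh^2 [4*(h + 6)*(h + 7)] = 8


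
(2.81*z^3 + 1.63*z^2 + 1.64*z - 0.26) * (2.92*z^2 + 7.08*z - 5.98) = 8.2052*z^5 + 24.6544*z^4 - 0.474600000000004*z^3 + 1.1046*z^2 - 11.648*z + 1.5548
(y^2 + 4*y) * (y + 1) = y^3 + 5*y^2 + 4*y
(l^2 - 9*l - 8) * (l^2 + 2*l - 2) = l^4 - 7*l^3 - 28*l^2 + 2*l + 16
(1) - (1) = 0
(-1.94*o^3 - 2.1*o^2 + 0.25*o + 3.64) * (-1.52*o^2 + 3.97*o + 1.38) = 2.9488*o^5 - 4.5098*o^4 - 11.3942*o^3 - 7.4383*o^2 + 14.7958*o + 5.0232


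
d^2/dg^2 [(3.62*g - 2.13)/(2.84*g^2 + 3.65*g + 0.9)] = ((3.62*g - 2.13)*(5.68*g + 3.65)*(11.36*g + 7.3) - (61.6848*g + 14.3276)*(2.84*g^2 + 3.65*g + 0.9))/(2.84*g^2 + 3.65*g + 0.9)^3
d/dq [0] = 0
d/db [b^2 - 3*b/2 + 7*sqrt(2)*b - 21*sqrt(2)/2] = 2*b - 3/2 + 7*sqrt(2)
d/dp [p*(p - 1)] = 2*p - 1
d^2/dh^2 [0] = 0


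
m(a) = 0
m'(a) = 0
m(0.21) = 0.00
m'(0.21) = 0.00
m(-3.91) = 0.00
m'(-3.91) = 0.00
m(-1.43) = 0.00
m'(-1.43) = 0.00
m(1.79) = 0.00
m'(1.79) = 0.00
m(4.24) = 0.00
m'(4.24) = 0.00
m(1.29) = 0.00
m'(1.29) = 0.00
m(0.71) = 0.00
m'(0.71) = 0.00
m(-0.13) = 0.00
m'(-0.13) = 0.00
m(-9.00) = 0.00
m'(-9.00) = 0.00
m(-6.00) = 0.00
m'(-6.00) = 0.00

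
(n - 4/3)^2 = n^2 - 8*n/3 + 16/9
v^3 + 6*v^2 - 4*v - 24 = (v - 2)*(v + 2)*(v + 6)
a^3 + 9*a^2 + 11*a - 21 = (a - 1)*(a + 3)*(a + 7)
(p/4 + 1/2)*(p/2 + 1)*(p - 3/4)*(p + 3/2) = p^4/8 + 19*p^3/32 + 47*p^2/64 - 3*p/16 - 9/16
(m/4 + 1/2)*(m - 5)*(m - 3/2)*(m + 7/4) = m^4/4 - 11*m^3/16 - 107*m^2/32 + 43*m/32 + 105/16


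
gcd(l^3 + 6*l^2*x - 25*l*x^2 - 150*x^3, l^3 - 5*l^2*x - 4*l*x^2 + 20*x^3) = -l + 5*x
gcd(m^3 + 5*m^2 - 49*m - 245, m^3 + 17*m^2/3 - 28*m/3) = m + 7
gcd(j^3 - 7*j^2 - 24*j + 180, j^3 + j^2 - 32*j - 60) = j^2 - j - 30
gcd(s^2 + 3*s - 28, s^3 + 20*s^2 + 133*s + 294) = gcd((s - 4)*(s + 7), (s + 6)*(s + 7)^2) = s + 7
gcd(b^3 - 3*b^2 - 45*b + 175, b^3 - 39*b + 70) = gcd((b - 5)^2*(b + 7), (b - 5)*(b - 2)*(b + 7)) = b^2 + 2*b - 35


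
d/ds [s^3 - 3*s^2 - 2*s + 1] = 3*s^2 - 6*s - 2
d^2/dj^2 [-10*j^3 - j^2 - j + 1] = -60*j - 2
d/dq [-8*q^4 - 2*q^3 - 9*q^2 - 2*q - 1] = -32*q^3 - 6*q^2 - 18*q - 2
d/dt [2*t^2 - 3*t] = 4*t - 3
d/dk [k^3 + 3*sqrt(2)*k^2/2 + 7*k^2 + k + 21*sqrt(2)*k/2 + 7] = 3*k^2 + 3*sqrt(2)*k + 14*k + 1 + 21*sqrt(2)/2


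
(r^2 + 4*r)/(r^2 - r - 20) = r/(r - 5)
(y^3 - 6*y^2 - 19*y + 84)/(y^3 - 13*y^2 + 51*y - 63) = (y + 4)/(y - 3)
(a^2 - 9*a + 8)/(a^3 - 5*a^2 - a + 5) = (a - 8)/(a^2 - 4*a - 5)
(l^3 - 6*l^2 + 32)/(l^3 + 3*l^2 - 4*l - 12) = (l^2 - 8*l + 16)/(l^2 + l - 6)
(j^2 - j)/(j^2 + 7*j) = (j - 1)/(j + 7)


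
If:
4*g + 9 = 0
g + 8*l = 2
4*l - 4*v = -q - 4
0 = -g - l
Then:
No Solution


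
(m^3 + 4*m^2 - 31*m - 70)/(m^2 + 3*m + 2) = (m^2 + 2*m - 35)/(m + 1)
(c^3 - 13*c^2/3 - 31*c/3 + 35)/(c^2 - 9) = (3*c^2 - 22*c + 35)/(3*(c - 3))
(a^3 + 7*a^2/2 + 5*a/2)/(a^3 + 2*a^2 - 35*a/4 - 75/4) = 2*a*(a + 1)/(2*a^2 - a - 15)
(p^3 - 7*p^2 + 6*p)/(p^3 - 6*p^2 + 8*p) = (p^2 - 7*p + 6)/(p^2 - 6*p + 8)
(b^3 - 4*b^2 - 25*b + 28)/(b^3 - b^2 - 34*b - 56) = (b - 1)/(b + 2)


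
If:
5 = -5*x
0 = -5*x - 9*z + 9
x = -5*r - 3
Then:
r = -2/5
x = -1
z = 14/9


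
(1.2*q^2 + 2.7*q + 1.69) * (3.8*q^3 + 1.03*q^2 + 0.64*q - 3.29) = 4.56*q^5 + 11.496*q^4 + 9.971*q^3 - 0.4793*q^2 - 7.8014*q - 5.5601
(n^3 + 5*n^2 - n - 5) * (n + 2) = n^4 + 7*n^3 + 9*n^2 - 7*n - 10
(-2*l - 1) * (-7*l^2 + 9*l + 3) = 14*l^3 - 11*l^2 - 15*l - 3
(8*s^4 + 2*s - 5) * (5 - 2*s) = -16*s^5 + 40*s^4 - 4*s^2 + 20*s - 25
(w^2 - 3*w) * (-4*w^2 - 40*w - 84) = -4*w^4 - 28*w^3 + 36*w^2 + 252*w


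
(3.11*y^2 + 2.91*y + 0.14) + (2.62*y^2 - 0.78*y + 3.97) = 5.73*y^2 + 2.13*y + 4.11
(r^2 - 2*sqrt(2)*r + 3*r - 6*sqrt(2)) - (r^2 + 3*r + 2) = -2*sqrt(2)*r - 6*sqrt(2) - 2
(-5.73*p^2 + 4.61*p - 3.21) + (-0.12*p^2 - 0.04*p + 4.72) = -5.85*p^2 + 4.57*p + 1.51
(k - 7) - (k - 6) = -1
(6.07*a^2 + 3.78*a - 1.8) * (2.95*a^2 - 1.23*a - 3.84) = 17.9065*a^4 + 3.6849*a^3 - 33.2682*a^2 - 12.3012*a + 6.912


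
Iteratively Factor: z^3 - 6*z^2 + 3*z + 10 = (z - 5)*(z^2 - z - 2) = (z - 5)*(z - 2)*(z + 1)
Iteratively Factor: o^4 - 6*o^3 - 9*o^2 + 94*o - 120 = (o + 4)*(o^3 - 10*o^2 + 31*o - 30) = (o - 5)*(o + 4)*(o^2 - 5*o + 6) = (o - 5)*(o - 2)*(o + 4)*(o - 3)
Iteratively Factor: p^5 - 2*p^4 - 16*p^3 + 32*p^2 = (p + 4)*(p^4 - 6*p^3 + 8*p^2) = (p - 4)*(p + 4)*(p^3 - 2*p^2) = (p - 4)*(p - 2)*(p + 4)*(p^2) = p*(p - 4)*(p - 2)*(p + 4)*(p)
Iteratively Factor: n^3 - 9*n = (n - 3)*(n^2 + 3*n) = (n - 3)*(n + 3)*(n)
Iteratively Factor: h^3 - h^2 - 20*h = (h + 4)*(h^2 - 5*h) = h*(h + 4)*(h - 5)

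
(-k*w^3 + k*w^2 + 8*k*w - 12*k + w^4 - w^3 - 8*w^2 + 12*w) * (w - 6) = -k*w^4 + 7*k*w^3 + 2*k*w^2 - 60*k*w + 72*k + w^5 - 7*w^4 - 2*w^3 + 60*w^2 - 72*w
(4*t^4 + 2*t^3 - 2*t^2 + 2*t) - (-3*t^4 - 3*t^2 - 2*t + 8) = 7*t^4 + 2*t^3 + t^2 + 4*t - 8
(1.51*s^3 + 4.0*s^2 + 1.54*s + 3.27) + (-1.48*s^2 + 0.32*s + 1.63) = 1.51*s^3 + 2.52*s^2 + 1.86*s + 4.9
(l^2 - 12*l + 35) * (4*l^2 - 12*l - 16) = 4*l^4 - 60*l^3 + 268*l^2 - 228*l - 560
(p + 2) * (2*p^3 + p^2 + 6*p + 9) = 2*p^4 + 5*p^3 + 8*p^2 + 21*p + 18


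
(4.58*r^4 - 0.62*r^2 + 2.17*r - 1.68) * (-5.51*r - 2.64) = -25.2358*r^5 - 12.0912*r^4 + 3.4162*r^3 - 10.3199*r^2 + 3.528*r + 4.4352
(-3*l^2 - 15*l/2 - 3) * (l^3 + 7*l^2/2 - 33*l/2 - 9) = -3*l^5 - 18*l^4 + 81*l^3/4 + 561*l^2/4 + 117*l + 27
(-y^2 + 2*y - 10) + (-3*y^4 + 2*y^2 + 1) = -3*y^4 + y^2 + 2*y - 9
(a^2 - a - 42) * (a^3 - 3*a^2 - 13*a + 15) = a^5 - 4*a^4 - 52*a^3 + 154*a^2 + 531*a - 630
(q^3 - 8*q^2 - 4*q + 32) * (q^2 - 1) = q^5 - 8*q^4 - 5*q^3 + 40*q^2 + 4*q - 32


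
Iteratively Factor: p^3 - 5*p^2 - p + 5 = (p - 5)*(p^2 - 1) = (p - 5)*(p + 1)*(p - 1)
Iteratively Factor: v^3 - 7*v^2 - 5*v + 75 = (v - 5)*(v^2 - 2*v - 15) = (v - 5)*(v + 3)*(v - 5)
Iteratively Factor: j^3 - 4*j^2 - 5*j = (j - 5)*(j^2 + j) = j*(j - 5)*(j + 1)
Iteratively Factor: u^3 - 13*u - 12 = (u - 4)*(u^2 + 4*u + 3) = (u - 4)*(u + 3)*(u + 1)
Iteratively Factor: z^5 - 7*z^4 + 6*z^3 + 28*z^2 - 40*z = (z - 2)*(z^4 - 5*z^3 - 4*z^2 + 20*z) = (z - 2)*(z + 2)*(z^3 - 7*z^2 + 10*z) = (z - 2)^2*(z + 2)*(z^2 - 5*z) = z*(z - 2)^2*(z + 2)*(z - 5)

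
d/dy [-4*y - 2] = -4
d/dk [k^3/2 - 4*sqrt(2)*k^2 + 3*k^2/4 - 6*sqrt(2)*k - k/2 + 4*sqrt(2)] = 3*k^2/2 - 8*sqrt(2)*k + 3*k/2 - 6*sqrt(2) - 1/2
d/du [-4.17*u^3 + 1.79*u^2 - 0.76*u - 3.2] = -12.51*u^2 + 3.58*u - 0.76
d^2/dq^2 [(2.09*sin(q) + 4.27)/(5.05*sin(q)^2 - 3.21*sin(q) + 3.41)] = (-53.300225*sin(q)^5 - 469.462645*sin(q)^4 + 530.202025*sin(q)^3 + 880.624334*sin(q)^2 - 702.300656*sin(q) - 13.311358)/(128.787625*sin(q)^6 - 245.589075*sin(q)^5 + 416.99769*sin(q)^4 - 364.742991*sin(q)^3 + 281.576658*sin(q)^2 - 111.978603*sin(q) + 39.651821)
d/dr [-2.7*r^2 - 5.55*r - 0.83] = -5.4*r - 5.55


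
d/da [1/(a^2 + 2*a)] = 2*(-a - 1)/(a^2*(a + 2)^2)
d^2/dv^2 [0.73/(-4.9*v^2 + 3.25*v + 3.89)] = (-35.0546*v^2 + 23.2505*v + 0.73*(9.8*v - 3.25)*(19.6*v - 6.5) + 27.82906)/(-4.9*v^2 + 3.25*v + 3.89)^3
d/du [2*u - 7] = 2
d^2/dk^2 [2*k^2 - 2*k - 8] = 4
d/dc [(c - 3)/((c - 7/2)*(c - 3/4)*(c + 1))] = 16*(-8*c^3 + 49*c^2 - 78*c - 9)/(64*c^6 - 416*c^5 + 468*c^4 + 1012*c^3 - 923*c^2 - 546*c + 441)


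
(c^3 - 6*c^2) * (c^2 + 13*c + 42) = c^5 + 7*c^4 - 36*c^3 - 252*c^2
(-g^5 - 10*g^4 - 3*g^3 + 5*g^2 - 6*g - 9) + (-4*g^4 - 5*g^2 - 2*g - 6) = -g^5 - 14*g^4 - 3*g^3 - 8*g - 15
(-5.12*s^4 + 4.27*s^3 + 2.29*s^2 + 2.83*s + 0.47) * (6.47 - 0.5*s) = 2.56*s^5 - 35.2614*s^4 + 26.4819*s^3 + 13.4013*s^2 + 18.0751*s + 3.0409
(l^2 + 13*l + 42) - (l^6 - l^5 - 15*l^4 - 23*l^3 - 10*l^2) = -l^6 + l^5 + 15*l^4 + 23*l^3 + 11*l^2 + 13*l + 42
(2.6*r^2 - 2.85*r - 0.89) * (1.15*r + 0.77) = 2.99*r^3 - 1.2755*r^2 - 3.218*r - 0.6853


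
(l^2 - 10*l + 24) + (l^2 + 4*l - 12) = 2*l^2 - 6*l + 12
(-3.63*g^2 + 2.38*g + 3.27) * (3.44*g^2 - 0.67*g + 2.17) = -12.4872*g^4 + 10.6193*g^3 + 1.7771*g^2 + 2.9737*g + 7.0959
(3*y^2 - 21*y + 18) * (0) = 0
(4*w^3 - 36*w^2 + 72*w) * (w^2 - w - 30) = 4*w^5 - 40*w^4 - 12*w^3 + 1008*w^2 - 2160*w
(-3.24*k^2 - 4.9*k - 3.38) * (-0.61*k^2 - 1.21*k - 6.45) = 1.9764*k^4 + 6.9094*k^3 + 28.8888*k^2 + 35.6948*k + 21.801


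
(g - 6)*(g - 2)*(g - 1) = g^3 - 9*g^2 + 20*g - 12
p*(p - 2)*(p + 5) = p^3 + 3*p^2 - 10*p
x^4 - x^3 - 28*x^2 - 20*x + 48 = (x - 6)*(x - 1)*(x + 2)*(x + 4)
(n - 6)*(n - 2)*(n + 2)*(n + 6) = n^4 - 40*n^2 + 144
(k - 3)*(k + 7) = k^2 + 4*k - 21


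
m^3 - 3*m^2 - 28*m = m*(m - 7)*(m + 4)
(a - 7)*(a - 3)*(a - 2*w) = a^3 - 2*a^2*w - 10*a^2 + 20*a*w + 21*a - 42*w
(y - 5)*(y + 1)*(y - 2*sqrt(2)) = y^3 - 4*y^2 - 2*sqrt(2)*y^2 - 5*y + 8*sqrt(2)*y + 10*sqrt(2)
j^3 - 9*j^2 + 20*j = j*(j - 5)*(j - 4)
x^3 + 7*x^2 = x^2*(x + 7)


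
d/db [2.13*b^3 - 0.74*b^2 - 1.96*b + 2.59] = 6.39*b^2 - 1.48*b - 1.96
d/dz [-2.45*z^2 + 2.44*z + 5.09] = 2.44 - 4.9*z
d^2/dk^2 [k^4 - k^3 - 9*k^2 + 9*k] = 12*k^2 - 6*k - 18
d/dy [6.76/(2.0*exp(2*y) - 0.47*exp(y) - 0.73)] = (3.1772 - 27.04*exp(y))*exp(y)/(-2.0*exp(2*y) + 0.47*exp(y) + 0.73)^2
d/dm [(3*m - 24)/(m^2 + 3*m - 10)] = 3*(-m^2 + 16*m + 14)/(m^4 + 6*m^3 - 11*m^2 - 60*m + 100)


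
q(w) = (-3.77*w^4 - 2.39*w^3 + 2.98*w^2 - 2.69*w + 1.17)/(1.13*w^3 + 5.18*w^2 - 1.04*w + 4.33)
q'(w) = (-3.39*w^2 - 10.36*w + 1.04)*(-3.77*w^4 - 2.39*w^3 + 2.98*w^2 - 2.69*w + 1.17)/(1.13*w^3 + 5.18*w^2 - 1.04*w + 4.33)^2 + (-15.08*w^3 - 7.17*w^2 + 5.96*w - 2.69)/(1.13*w^3 + 5.18*w^2 - 1.04*w + 4.33)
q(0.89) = -0.35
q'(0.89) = -1.19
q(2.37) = -3.03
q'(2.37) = -2.19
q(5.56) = -11.15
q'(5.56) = -2.79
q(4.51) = -8.29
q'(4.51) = -2.66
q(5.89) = -12.08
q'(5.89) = -2.82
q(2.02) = -2.28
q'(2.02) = -2.06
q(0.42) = 0.06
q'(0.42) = -0.57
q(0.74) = -0.19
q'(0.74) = -0.98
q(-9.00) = 58.20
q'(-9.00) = 0.35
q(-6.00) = 90.26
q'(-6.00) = 49.98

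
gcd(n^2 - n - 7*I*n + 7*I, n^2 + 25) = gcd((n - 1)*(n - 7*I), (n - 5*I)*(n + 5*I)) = 1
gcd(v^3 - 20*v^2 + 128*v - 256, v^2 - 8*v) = v - 8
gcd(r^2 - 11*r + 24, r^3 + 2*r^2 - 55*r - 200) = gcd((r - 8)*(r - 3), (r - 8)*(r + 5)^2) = r - 8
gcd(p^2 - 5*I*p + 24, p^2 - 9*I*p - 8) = p - 8*I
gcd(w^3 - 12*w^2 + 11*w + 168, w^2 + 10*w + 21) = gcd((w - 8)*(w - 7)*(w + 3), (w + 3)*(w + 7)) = w + 3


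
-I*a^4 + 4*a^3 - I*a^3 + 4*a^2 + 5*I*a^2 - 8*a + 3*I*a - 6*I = (a + 2)*(a + I)*(a + 3*I)*(-I*a + I)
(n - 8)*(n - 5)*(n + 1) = n^3 - 12*n^2 + 27*n + 40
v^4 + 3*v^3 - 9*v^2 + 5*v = v*(v - 1)^2*(v + 5)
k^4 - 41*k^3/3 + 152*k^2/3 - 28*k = k*(k - 7)*(k - 6)*(k - 2/3)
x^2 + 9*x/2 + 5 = (x + 2)*(x + 5/2)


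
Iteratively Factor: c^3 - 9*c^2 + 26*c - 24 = (c - 4)*(c^2 - 5*c + 6) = (c - 4)*(c - 2)*(c - 3)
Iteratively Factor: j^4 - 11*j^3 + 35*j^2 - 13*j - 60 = (j - 4)*(j^3 - 7*j^2 + 7*j + 15) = (j - 5)*(j - 4)*(j^2 - 2*j - 3) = (j - 5)*(j - 4)*(j + 1)*(j - 3)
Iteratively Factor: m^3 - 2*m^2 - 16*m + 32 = (m - 2)*(m^2 - 16) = (m - 4)*(m - 2)*(m + 4)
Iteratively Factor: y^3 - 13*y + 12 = (y - 3)*(y^2 + 3*y - 4) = (y - 3)*(y - 1)*(y + 4)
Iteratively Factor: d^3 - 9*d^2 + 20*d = (d - 5)*(d^2 - 4*d) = (d - 5)*(d - 4)*(d)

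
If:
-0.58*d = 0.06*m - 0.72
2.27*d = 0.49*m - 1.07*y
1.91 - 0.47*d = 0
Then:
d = 4.06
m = -27.28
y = -21.12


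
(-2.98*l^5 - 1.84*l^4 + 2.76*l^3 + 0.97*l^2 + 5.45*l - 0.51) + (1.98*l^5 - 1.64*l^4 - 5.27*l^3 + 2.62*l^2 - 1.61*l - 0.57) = -1.0*l^5 - 3.48*l^4 - 2.51*l^3 + 3.59*l^2 + 3.84*l - 1.08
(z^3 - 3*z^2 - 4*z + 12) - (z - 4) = z^3 - 3*z^2 - 5*z + 16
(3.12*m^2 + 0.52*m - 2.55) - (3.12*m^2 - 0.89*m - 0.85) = 1.41*m - 1.7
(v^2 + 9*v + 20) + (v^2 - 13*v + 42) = 2*v^2 - 4*v + 62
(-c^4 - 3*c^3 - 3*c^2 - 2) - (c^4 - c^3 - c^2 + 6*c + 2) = -2*c^4 - 2*c^3 - 2*c^2 - 6*c - 4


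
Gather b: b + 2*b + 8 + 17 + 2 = 3*b + 27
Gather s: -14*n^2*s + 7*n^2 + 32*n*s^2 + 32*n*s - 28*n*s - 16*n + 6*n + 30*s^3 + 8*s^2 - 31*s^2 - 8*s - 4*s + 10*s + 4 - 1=7*n^2 - 10*n + 30*s^3 + s^2*(32*n - 23) + s*(-14*n^2 + 4*n - 2) + 3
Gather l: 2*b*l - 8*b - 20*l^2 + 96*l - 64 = -8*b - 20*l^2 + l*(2*b + 96) - 64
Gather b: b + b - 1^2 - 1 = 2*b - 2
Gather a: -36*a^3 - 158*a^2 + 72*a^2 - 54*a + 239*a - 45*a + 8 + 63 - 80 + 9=-36*a^3 - 86*a^2 + 140*a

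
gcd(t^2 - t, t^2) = t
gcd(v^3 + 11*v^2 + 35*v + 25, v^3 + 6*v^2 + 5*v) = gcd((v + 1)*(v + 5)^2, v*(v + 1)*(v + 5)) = v^2 + 6*v + 5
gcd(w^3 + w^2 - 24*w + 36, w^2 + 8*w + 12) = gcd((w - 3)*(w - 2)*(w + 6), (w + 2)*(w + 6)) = w + 6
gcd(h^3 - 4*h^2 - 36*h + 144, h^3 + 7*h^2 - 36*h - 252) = h^2 - 36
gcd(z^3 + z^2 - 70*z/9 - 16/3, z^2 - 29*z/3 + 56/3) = z - 8/3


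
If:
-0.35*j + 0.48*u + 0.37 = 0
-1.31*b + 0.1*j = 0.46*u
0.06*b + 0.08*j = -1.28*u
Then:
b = 0.10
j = 0.97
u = -0.07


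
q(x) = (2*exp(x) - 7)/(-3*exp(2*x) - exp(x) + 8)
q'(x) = (2*exp(x) - 7)*(6*exp(2*x) + exp(x))/(-3*exp(2*x) - exp(x) + 8)^2 + 2*exp(x)/(-3*exp(2*x) - exp(x) + 8)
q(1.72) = -0.05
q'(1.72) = -0.03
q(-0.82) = -0.88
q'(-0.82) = -0.08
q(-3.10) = -0.87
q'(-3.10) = 0.01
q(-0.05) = -1.18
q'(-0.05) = -1.29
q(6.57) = -0.00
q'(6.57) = 0.00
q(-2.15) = -0.86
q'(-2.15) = 0.01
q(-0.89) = -0.87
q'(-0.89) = -0.06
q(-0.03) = -1.20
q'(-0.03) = -1.43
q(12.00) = 0.00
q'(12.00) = 0.00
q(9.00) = 0.00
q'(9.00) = 0.00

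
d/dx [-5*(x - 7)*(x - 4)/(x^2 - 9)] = 5*(-11*x^2 + 74*x - 99)/(x^4 - 18*x^2 + 81)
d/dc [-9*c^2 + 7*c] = 7 - 18*c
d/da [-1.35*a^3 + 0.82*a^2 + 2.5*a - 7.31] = -4.05*a^2 + 1.64*a + 2.5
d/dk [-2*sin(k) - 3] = -2*cos(k)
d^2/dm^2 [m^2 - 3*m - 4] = 2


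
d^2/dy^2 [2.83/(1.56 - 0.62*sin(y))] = (1.087852*sin(y)^2 + 2.737176*sin(y) - 2.175704)/(0.62*sin(y) - 1.56)^3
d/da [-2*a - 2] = -2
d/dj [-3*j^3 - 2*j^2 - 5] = j*(-9*j - 4)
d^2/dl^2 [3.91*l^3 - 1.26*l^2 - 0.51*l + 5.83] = 23.46*l - 2.52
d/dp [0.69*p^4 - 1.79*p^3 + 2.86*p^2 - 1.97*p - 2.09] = 2.76*p^3 - 5.37*p^2 + 5.72*p - 1.97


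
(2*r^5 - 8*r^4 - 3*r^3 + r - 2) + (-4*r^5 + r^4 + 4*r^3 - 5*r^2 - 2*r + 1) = -2*r^5 - 7*r^4 + r^3 - 5*r^2 - r - 1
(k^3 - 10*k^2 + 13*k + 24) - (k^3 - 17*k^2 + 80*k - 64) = 7*k^2 - 67*k + 88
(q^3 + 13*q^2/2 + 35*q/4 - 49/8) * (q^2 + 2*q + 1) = q^5 + 17*q^4/2 + 91*q^3/4 + 143*q^2/8 - 7*q/2 - 49/8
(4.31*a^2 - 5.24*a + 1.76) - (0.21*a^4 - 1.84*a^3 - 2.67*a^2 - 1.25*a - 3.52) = -0.21*a^4 + 1.84*a^3 + 6.98*a^2 - 3.99*a + 5.28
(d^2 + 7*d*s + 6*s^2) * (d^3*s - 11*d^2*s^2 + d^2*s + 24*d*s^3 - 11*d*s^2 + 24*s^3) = d^5*s - 4*d^4*s^2 + d^4*s - 47*d^3*s^3 - 4*d^3*s^2 + 102*d^2*s^4 - 47*d^2*s^3 + 144*d*s^5 + 102*d*s^4 + 144*s^5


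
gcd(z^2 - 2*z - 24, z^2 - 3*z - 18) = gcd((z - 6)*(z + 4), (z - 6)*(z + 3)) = z - 6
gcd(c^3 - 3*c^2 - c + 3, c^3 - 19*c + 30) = c - 3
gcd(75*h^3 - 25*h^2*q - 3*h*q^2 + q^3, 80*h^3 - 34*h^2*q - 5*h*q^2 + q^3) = 5*h + q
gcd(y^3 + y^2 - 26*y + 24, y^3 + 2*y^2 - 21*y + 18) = y^2 + 5*y - 6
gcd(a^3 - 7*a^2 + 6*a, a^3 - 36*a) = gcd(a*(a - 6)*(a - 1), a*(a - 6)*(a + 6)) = a^2 - 6*a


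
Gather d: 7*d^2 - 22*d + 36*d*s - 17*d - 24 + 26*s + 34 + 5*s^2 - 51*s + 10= 7*d^2 + d*(36*s - 39) + 5*s^2 - 25*s + 20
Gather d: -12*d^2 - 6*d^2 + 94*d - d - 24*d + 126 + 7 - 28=-18*d^2 + 69*d + 105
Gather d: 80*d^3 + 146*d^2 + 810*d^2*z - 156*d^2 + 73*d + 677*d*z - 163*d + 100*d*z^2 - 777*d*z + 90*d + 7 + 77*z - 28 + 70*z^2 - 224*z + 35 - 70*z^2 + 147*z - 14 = 80*d^3 + d^2*(810*z - 10) + d*(100*z^2 - 100*z)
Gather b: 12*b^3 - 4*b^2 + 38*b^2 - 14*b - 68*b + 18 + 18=12*b^3 + 34*b^2 - 82*b + 36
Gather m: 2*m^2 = 2*m^2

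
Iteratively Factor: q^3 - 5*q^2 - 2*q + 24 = (q + 2)*(q^2 - 7*q + 12) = (q - 3)*(q + 2)*(q - 4)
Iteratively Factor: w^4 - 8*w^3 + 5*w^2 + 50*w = (w)*(w^3 - 8*w^2 + 5*w + 50) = w*(w - 5)*(w^2 - 3*w - 10) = w*(w - 5)^2*(w + 2)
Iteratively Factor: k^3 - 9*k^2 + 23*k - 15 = (k - 5)*(k^2 - 4*k + 3) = (k - 5)*(k - 1)*(k - 3)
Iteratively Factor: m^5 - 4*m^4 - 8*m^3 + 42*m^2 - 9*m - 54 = (m + 3)*(m^4 - 7*m^3 + 13*m^2 + 3*m - 18) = (m - 3)*(m + 3)*(m^3 - 4*m^2 + m + 6) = (m - 3)*(m - 2)*(m + 3)*(m^2 - 2*m - 3) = (m - 3)*(m - 2)*(m + 1)*(m + 3)*(m - 3)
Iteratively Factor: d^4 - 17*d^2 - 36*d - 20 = (d + 2)*(d^3 - 2*d^2 - 13*d - 10) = (d + 2)^2*(d^2 - 4*d - 5) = (d - 5)*(d + 2)^2*(d + 1)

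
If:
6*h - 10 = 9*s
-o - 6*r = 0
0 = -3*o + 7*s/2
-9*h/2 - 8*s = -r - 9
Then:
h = 2933/1614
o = 63/538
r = -21/1076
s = 27/269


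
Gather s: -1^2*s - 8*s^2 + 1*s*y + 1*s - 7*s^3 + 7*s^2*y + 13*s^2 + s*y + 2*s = -7*s^3 + s^2*(7*y + 5) + s*(2*y + 2)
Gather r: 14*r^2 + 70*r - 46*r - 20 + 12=14*r^2 + 24*r - 8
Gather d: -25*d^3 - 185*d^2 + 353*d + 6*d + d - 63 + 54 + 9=-25*d^3 - 185*d^2 + 360*d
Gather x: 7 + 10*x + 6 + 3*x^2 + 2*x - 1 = 3*x^2 + 12*x + 12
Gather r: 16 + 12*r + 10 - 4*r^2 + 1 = -4*r^2 + 12*r + 27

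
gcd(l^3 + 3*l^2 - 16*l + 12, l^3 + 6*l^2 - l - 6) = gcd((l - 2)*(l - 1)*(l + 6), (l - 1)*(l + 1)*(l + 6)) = l^2 + 5*l - 6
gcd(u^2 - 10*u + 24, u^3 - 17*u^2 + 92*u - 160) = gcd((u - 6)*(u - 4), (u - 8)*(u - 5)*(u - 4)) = u - 4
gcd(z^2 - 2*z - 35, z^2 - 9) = 1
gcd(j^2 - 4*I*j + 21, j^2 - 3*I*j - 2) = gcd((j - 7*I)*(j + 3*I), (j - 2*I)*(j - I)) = 1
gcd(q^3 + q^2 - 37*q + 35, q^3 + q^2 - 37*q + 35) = q^3 + q^2 - 37*q + 35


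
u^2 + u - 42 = (u - 6)*(u + 7)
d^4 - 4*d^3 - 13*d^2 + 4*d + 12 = (d - 6)*(d - 1)*(d + 1)*(d + 2)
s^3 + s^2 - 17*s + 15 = (s - 3)*(s - 1)*(s + 5)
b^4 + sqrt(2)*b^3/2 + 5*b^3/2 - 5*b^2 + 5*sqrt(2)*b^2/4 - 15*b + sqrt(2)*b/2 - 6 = (b + 1/2)*(b + 2)*(b - 3*sqrt(2)/2)*(b + 2*sqrt(2))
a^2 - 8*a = a*(a - 8)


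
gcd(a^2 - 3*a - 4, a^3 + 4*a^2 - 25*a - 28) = a^2 - 3*a - 4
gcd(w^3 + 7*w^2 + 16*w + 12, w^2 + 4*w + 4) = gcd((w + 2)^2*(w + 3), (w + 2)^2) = w^2 + 4*w + 4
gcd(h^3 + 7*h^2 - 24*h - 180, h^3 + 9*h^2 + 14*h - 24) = h + 6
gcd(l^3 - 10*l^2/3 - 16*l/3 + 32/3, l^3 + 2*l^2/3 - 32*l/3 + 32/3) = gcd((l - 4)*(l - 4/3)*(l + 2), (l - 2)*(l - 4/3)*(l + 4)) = l - 4/3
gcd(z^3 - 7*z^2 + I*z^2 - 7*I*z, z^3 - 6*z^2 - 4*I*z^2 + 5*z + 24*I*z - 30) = z + I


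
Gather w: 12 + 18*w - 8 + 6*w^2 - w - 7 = 6*w^2 + 17*w - 3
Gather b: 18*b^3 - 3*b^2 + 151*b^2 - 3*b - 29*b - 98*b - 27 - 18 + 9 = 18*b^3 + 148*b^2 - 130*b - 36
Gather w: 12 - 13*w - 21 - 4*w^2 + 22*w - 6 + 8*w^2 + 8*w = 4*w^2 + 17*w - 15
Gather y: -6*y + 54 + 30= 84 - 6*y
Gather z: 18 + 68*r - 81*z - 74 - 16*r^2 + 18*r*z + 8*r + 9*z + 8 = -16*r^2 + 76*r + z*(18*r - 72) - 48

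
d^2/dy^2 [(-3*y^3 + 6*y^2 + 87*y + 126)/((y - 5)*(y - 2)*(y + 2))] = 18*(-y^3 + 31*y^2 - 187*y + 333)/(y^6 - 21*y^5 + 177*y^4 - 763*y^3 + 1770*y^2 - 2100*y + 1000)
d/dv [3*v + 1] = 3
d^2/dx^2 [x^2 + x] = 2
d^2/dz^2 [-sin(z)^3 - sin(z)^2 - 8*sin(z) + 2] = 9*sin(z)^3 + 4*sin(z)^2 + 2*sin(z) - 2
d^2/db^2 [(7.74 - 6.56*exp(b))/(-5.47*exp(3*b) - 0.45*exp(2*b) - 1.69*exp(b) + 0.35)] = (785.124416*exp(6*b) - 2035.847574*exp(5*b) - 450.814142*exp(4*b) + 8.90851599999996*exp(3*b) - 144.82368*exp(2*b) - 23.102174*exp(b) - 3.77461)*exp(b)/(163.667323*exp(9*b) + 40.393215*exp(8*b) + 155.021988*exp(7*b) - 6.36620999999999*exp(6*b) + 42.726126*exp(5*b) - 15.76992*exp(4*b) + 5.239984*exp(3*b) - 2.83353*exp(2*b) + 0.621075*exp(b) - 0.042875)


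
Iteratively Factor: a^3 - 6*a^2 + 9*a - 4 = (a - 4)*(a^2 - 2*a + 1) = (a - 4)*(a - 1)*(a - 1)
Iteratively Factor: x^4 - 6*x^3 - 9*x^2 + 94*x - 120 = (x - 2)*(x^3 - 4*x^2 - 17*x + 60) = (x - 3)*(x - 2)*(x^2 - x - 20) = (x - 5)*(x - 3)*(x - 2)*(x + 4)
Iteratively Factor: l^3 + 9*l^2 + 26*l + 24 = (l + 2)*(l^2 + 7*l + 12) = (l + 2)*(l + 3)*(l + 4)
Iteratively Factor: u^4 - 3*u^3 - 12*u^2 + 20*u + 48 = (u + 2)*(u^3 - 5*u^2 - 2*u + 24) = (u + 2)^2*(u^2 - 7*u + 12) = (u - 3)*(u + 2)^2*(u - 4)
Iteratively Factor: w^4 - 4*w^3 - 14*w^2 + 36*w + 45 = (w + 3)*(w^3 - 7*w^2 + 7*w + 15) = (w - 3)*(w + 3)*(w^2 - 4*w - 5) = (w - 3)*(w + 1)*(w + 3)*(w - 5)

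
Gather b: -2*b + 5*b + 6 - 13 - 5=3*b - 12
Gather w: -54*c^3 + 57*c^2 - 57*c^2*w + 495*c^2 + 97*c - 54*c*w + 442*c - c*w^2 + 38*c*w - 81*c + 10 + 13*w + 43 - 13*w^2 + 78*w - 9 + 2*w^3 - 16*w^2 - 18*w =-54*c^3 + 552*c^2 + 458*c + 2*w^3 + w^2*(-c - 29) + w*(-57*c^2 - 16*c + 73) + 44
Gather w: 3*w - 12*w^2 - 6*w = -12*w^2 - 3*w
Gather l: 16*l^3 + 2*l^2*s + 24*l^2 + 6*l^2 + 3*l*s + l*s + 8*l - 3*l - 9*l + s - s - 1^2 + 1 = 16*l^3 + l^2*(2*s + 30) + l*(4*s - 4)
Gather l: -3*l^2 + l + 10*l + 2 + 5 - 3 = -3*l^2 + 11*l + 4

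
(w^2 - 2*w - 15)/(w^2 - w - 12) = (w - 5)/(w - 4)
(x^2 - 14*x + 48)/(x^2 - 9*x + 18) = (x - 8)/(x - 3)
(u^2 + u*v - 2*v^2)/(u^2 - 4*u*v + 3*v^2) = (u + 2*v)/(u - 3*v)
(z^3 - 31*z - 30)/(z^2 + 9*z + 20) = (z^2 - 5*z - 6)/(z + 4)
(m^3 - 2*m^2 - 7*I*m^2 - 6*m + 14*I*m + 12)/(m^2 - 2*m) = m - 7*I - 6/m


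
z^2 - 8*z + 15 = (z - 5)*(z - 3)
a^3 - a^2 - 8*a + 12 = (a - 2)^2*(a + 3)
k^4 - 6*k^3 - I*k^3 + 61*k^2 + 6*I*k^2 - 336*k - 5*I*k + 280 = (k - 5)*(k - 1)*(k - 8*I)*(k + 7*I)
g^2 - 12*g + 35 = (g - 7)*(g - 5)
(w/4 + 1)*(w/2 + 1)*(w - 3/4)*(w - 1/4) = w^4/8 + 5*w^3/8 + 35*w^2/128 - 55*w/64 + 3/16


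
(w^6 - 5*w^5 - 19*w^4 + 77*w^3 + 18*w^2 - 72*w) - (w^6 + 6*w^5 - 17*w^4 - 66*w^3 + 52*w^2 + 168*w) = -11*w^5 - 2*w^4 + 143*w^3 - 34*w^2 - 240*w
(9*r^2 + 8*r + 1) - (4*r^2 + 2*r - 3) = 5*r^2 + 6*r + 4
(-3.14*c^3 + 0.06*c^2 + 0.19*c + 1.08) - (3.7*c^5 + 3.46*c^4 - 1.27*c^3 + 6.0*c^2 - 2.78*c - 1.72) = -3.7*c^5 - 3.46*c^4 - 1.87*c^3 - 5.94*c^2 + 2.97*c + 2.8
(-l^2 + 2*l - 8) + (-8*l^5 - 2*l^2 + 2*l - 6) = -8*l^5 - 3*l^2 + 4*l - 14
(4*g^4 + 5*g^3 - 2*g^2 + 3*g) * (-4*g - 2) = -16*g^5 - 28*g^4 - 2*g^3 - 8*g^2 - 6*g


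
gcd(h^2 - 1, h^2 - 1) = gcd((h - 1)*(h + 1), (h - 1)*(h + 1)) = h^2 - 1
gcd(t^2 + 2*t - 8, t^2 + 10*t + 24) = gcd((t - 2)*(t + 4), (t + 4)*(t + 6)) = t + 4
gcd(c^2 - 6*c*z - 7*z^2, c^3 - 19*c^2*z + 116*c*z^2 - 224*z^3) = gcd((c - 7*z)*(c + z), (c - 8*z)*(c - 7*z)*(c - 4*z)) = -c + 7*z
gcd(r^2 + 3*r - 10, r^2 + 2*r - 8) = r - 2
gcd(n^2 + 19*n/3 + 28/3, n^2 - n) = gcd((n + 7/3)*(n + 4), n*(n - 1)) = 1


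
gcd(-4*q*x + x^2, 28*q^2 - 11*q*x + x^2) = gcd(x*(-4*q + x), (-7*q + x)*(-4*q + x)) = -4*q + x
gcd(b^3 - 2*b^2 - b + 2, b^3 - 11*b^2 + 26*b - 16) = b^2 - 3*b + 2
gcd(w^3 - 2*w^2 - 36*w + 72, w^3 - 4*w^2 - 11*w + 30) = w - 2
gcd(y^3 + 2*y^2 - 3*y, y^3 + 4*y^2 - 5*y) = y^2 - y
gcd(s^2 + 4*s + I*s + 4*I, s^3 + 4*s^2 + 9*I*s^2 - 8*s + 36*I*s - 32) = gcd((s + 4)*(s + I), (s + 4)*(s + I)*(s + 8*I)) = s^2 + s*(4 + I) + 4*I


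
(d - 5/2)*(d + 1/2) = d^2 - 2*d - 5/4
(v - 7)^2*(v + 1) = v^3 - 13*v^2 + 35*v + 49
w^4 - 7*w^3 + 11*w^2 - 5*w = w*(w - 5)*(w - 1)^2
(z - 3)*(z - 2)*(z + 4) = z^3 - z^2 - 14*z + 24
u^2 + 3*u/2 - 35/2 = (u - 7/2)*(u + 5)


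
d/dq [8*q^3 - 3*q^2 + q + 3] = 24*q^2 - 6*q + 1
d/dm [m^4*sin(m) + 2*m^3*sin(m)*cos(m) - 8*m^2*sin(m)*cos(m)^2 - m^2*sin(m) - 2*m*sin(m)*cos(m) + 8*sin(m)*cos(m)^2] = m^4*cos(m) + 4*m^3*sin(m) + 2*m^3*cos(2*m) + 3*m^2*sin(2*m) - 3*m^2*cos(m) - 6*m^2*cos(3*m) - 6*m*sin(m) - 4*m*sin(3*m) - 2*m*cos(2*m) - sin(2*m) + 2*cos(m) + 6*cos(3*m)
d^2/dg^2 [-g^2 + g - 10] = -2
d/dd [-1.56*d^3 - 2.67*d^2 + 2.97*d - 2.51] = -4.68*d^2 - 5.34*d + 2.97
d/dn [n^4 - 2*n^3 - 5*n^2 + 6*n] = 4*n^3 - 6*n^2 - 10*n + 6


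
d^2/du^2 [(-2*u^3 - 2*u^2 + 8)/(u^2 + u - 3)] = 4*(-3*u^3 + 12*u^2 - 15*u + 7)/(u^6 + 3*u^5 - 6*u^4 - 17*u^3 + 18*u^2 + 27*u - 27)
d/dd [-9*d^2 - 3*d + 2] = -18*d - 3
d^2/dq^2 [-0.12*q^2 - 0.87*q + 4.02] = -0.240000000000000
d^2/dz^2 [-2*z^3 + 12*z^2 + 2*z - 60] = 24 - 12*z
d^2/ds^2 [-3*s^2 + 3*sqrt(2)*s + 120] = -6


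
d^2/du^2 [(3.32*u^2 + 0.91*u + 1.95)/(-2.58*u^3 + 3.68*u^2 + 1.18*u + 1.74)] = (-44.198496*u^6 - 36.3439440000001*u^5 - 164.564784*u^4 + 86.212824*u^3 - 44.29692*u^2 - 68.368248*u + 3.17568)/(17.173512*u^9 - 73.486656*u^8 + 81.25452*u^7 - 17.362088*u^6 + 61.958616*u^5 - 54.279888*u^4 - 23.544064*u^3 - 40.693032*u^2 - 10.717704*u - 5.268024)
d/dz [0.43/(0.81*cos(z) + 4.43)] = 0.3483*sin(z)/(0.81*cos(z) + 4.43)^2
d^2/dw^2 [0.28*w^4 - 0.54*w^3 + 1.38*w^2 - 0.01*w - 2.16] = 3.36*w^2 - 3.24*w + 2.76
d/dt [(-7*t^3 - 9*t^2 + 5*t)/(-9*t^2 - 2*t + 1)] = (63*t^4 + 28*t^3 + 42*t^2 - 18*t + 5)/(81*t^4 + 36*t^3 - 14*t^2 - 4*t + 1)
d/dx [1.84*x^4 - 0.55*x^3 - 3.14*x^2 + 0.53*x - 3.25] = 7.36*x^3 - 1.65*x^2 - 6.28*x + 0.53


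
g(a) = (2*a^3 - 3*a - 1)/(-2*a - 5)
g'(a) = (6*a^2 - 3)/(-2*a - 5) + 2*(2*a^3 - 3*a - 1)/(-2*a - 5)^2 = (-8*a^3 - 30*a^2 + 13)/(4*a^2 + 20*a + 25)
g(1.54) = -0.21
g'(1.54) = -1.34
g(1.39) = -0.03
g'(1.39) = -1.10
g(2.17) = -1.38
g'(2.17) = -2.41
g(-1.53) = 1.84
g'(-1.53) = -7.59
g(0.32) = 0.34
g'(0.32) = 0.30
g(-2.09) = 15.84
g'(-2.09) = -66.94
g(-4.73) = -44.50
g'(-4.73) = 9.47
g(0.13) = 0.26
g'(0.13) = 0.45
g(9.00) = -62.17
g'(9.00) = -15.59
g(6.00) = -24.29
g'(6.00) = -9.67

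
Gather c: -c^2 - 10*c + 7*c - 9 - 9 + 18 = -c^2 - 3*c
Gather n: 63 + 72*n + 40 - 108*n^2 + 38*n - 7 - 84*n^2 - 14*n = -192*n^2 + 96*n + 96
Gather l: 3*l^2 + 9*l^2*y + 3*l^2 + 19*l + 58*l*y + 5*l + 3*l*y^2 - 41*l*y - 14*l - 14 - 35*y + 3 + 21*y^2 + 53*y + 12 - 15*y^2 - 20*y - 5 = l^2*(9*y + 6) + l*(3*y^2 + 17*y + 10) + 6*y^2 - 2*y - 4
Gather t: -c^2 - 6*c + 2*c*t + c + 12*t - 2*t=-c^2 - 5*c + t*(2*c + 10)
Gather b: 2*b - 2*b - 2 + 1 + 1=0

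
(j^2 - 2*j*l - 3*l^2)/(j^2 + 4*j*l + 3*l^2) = (j - 3*l)/(j + 3*l)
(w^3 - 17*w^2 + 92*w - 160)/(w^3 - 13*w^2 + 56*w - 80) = (w - 8)/(w - 4)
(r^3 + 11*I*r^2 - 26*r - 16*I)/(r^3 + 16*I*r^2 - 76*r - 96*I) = (r + I)/(r + 6*I)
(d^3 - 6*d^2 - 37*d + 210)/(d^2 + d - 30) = d - 7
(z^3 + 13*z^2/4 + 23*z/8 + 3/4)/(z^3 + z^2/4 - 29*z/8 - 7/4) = (4*z^2 + 11*z + 6)/(4*z^2 - z - 14)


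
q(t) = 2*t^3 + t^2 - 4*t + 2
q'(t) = 6*t^2 + 2*t - 4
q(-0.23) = 2.95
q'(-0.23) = -4.14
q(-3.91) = -86.62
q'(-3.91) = 79.91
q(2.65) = 35.64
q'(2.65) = 43.44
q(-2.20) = -5.66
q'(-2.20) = 20.64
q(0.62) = 0.38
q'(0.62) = -0.45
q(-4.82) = -179.45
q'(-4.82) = 125.75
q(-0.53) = 4.10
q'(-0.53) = -3.37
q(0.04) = 1.84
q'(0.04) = -3.91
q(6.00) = 446.00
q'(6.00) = 224.00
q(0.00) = 2.00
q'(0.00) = -4.00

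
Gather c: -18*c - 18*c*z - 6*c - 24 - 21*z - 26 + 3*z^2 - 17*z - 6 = c*(-18*z - 24) + 3*z^2 - 38*z - 56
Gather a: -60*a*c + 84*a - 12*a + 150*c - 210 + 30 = a*(72 - 60*c) + 150*c - 180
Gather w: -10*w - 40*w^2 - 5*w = -40*w^2 - 15*w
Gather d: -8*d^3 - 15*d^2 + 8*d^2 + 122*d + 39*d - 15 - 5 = -8*d^3 - 7*d^2 + 161*d - 20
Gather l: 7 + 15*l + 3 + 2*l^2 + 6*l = 2*l^2 + 21*l + 10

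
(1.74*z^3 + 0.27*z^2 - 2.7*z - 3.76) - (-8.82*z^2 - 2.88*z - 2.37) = 1.74*z^3 + 9.09*z^2 + 0.18*z - 1.39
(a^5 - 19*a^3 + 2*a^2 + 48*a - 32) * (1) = a^5 - 19*a^3 + 2*a^2 + 48*a - 32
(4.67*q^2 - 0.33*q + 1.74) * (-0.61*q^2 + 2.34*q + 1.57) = -2.8487*q^4 + 11.1291*q^3 + 5.4983*q^2 + 3.5535*q + 2.7318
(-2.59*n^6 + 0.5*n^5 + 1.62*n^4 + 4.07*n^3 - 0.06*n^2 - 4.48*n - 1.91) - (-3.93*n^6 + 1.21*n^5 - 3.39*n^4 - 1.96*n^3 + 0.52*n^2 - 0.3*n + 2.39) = 1.34*n^6 - 0.71*n^5 + 5.01*n^4 + 6.03*n^3 - 0.58*n^2 - 4.18*n - 4.3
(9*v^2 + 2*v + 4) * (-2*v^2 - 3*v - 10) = -18*v^4 - 31*v^3 - 104*v^2 - 32*v - 40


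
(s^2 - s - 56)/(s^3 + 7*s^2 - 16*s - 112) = (s - 8)/(s^2 - 16)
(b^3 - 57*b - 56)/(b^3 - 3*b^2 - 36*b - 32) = (b + 7)/(b + 4)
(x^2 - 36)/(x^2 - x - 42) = (x - 6)/(x - 7)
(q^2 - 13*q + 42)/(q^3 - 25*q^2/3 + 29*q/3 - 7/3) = 3*(q - 6)/(3*q^2 - 4*q + 1)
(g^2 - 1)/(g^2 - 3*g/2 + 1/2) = 2*(g + 1)/(2*g - 1)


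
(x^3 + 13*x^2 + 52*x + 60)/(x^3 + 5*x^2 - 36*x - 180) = (x + 2)/(x - 6)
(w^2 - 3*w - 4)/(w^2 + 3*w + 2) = (w - 4)/(w + 2)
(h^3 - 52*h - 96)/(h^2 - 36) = (h^2 - 6*h - 16)/(h - 6)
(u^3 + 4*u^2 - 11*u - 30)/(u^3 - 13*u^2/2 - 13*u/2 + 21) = 2*(u^2 + 2*u - 15)/(2*u^2 - 17*u + 21)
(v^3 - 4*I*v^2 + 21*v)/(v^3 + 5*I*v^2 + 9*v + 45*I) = v*(v - 7*I)/(v^2 + 2*I*v + 15)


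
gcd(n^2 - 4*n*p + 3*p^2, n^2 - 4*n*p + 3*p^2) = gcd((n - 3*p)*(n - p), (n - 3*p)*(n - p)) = n^2 - 4*n*p + 3*p^2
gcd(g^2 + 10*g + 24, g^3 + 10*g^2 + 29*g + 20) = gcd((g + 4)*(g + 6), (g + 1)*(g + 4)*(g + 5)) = g + 4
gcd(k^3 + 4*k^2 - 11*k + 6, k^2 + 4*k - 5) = k - 1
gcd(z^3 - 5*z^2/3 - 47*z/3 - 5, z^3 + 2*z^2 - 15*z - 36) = z + 3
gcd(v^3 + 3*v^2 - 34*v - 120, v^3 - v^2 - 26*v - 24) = v^2 - 2*v - 24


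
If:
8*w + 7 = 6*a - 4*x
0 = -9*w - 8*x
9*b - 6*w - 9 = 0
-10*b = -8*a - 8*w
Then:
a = 133/108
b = 29/27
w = 1/9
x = -1/8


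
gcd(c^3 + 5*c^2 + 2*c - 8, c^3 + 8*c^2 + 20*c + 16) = c^2 + 6*c + 8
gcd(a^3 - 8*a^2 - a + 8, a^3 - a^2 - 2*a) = a + 1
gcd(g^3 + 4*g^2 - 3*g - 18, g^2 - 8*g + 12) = g - 2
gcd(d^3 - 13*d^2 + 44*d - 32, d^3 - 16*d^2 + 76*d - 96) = d - 8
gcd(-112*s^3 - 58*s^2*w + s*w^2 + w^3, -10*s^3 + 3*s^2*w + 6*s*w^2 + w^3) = 2*s + w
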